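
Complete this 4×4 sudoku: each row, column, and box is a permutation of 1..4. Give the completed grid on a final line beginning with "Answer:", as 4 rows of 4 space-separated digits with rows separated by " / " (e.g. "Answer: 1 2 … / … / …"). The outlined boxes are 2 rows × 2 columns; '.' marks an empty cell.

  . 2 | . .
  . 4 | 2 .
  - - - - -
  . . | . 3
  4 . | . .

Step 1. [r4c3∈{1}] r4c3 has the single candidate 1 ⇒ r4c3=1.
Step 2. [r1c3∈{3,4}] across col 3, 3 lands solely at r1c3 ⇒ r1c3=3.
Step 3. [r1c1∈{1}] nothing but 1 survives at r1c1, so r1c1=1.
Step 4. [r3c2∈{1}] r3c2's peers cover all but 1. So r3c2=1.
Step 5. [r3c1∈{2}] r3c1's peers cover all but 2. So r3c1=2.
Step 6. [r4c2∈{3}] r4c2's peers cover all but 3, so r4c2=3.
Step 7. [r4c4∈{2}] r4c4's peers cover all but 2. So r4c4=2.
Step 8. [r2c1∈{3}] r2c1 has the single candidate 3 ⇒ r2c1=3.
Step 9. [r1c4∈{4}] r1c4 is down to just 4 ⇒ r1c4=4.
Step 10. [r3c3∈{4}] r3c3 has the single candidate 4, so r3c3=4.
Step 11. [r2c4∈{1}] r2c4's peers cover all but 1, so r2c4=1.

Answer: 1 2 3 4 / 3 4 2 1 / 2 1 4 3 / 4 3 1 2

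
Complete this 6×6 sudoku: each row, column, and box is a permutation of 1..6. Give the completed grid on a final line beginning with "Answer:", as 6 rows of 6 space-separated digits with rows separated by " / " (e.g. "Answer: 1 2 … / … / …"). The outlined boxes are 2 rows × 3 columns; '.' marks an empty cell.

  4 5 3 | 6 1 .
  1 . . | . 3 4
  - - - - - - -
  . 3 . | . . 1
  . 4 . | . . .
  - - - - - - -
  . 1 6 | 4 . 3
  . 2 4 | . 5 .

Step 1. [r4c6∈{2,5,6}] col 6 places 5 nowhere but r4c6 ⇒ r4c6=5.
Step 2. [r3c4∈{2}] only 2 remains possible at r3c4 ⇒ r3c4=2.
Step 3. [r4c1∈{2,6}] col 1 places 2 nowhere but r4c1, so r4c1=2.
Step 4. [r3c1∈{5,6}] col 1 places 6 nowhere but r3c1. So r3c1=6.
Step 5. [r2c2∈{6}] r2c2 has the single candidate 6, so r2c2=6.
Step 6. [r6c4∈{1}] nothing but 1 survives at r6c4 ⇒ r6c4=1.
Step 7. [r5c1∈{5}] r5c1's peers cover all but 5. So r5c1=5.
Step 8. [r5c5∈{2}] r5c5 is down to just 2. So r5c5=2.
Step 9. [r3c3∈{5}] r3c3 has the single candidate 5, so r3c3=5.
Step 10. [r2c3∈{2}] r2c3 has the single candidate 2, so r2c3=2.
Step 11. [r6c6∈{6}] r6c6's peers cover all but 6, so r6c6=6.
Step 12. [r2c4∈{5}] r2c4 has the single candidate 5, so r2c4=5.
Step 13. [r4c5∈{6}] r4c5 is down to just 6. So r4c5=6.
Step 14. [r3c5∈{4}] nothing but 4 survives at r3c5. So r3c5=4.
Step 15. [r6c1∈{3}] r6c1's peers cover all but 3 ⇒ r6c1=3.
Step 16. [r4c3∈{1}] r4c3 is down to just 1, so r4c3=1.
Step 17. [r1c6∈{2}] r1c6 is down to just 2 ⇒ r1c6=2.
Step 18. [r4c4∈{3}] r4c4's peers cover all but 3 ⇒ r4c4=3.

Answer: 4 5 3 6 1 2 / 1 6 2 5 3 4 / 6 3 5 2 4 1 / 2 4 1 3 6 5 / 5 1 6 4 2 3 / 3 2 4 1 5 6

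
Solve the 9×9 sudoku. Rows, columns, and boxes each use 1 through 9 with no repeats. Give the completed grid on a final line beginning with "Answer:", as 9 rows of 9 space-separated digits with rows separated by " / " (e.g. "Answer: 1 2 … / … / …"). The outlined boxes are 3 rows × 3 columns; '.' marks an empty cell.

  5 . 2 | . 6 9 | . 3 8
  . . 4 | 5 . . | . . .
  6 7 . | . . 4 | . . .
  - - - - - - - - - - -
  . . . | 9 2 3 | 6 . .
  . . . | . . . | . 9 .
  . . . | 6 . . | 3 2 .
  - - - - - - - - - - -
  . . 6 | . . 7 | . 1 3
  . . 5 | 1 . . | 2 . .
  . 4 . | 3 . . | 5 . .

Step 1. [r1c2∈{1}] only 1 remains possible at r1c2, so r1c2=1.
Step 2. [r7c5∈{4,5,8,9}] across row 7, 5 lands solely at r7c5 ⇒ r7c5=5.
Step 3. [r5c2∈{2,3,5,6,8}] r5c2 is the only open cell in row 5 admitting 6, so r5c2=6.
Step 4. [r5c1∈{1,2,3,4,7,8}] across row 5, 2 lands solely at r5c1, so r5c1=2.
Step 5. [r9c6∈{2,6,8}] in row 9, 2 fits only at r9c6, so r9c6=2.
Step 6. [r2c9∈{1,2,6,7,9}] row 2 places 2 nowhere but r2c9. So r2c9=2.
Step 7. [r5c3∈{1,3,7,8}] 3 has one home in row 5: r5c3. So r5c3=3.
Step 8. [r2c8∈{6,7}] 6 has one home in row 2: r2c8 ⇒ r2c8=6.
Step 9. [r3c5∈{1,3,8}] across row 3, 3 lands solely at r3c5. So r3c5=3.
Step 10. [r1c7∈{4,7}] r1c7 is the only open cell in row 1 admitting 4. So r1c7=4.
Step 11. [r2c7∈{1,7,9}] box 3 places 7 nowhere but r2c7. So r2c7=7.
Step 12. [r7c4∈{4,8}] r7c4 is the only open cell in row 7 admitting 4, so r7c4=4.
Step 13. [r9c9∈{6,7,9}] row 9 places 6 nowhere but r9c9. So r9c9=6.
Step 14. [r7c2∈{2,8,9}] across row 7, 2 lands solely at r7c2. So r7c2=2.
Step 15. [r3c8∈{5}] r3c8 is down to just 5 ⇒ r3c8=5.
Step 16. [r3c4∈{2,8}] across row 3, 2 lands solely at r3c4 ⇒ r3c4=2.
Step 17. [r5c4∈{7,8}] across col 4, 8 lands solely at r5c4. So r5c4=8.
Step 18. [r4c8∈{4,7,8}] box 6 places 8 nowhere but r4c8 ⇒ r4c8=8.
Step 19. [r5c7∈{1}] r5c7 has the single candidate 1, so r5c7=1.
Step 20. [r3c3∈{8,9}] r3c3 is the only open cell in row 3 admitting 8. So r3c3=8.
Step 21. [r9c8∈{7}] r9c8 has the single candidate 7 ⇒ r9c8=7.
Step 22. [r8c1∈{3,7,8,9}] 7 has one home in row 8: r8c1, so r8c1=7.
Step 23. [r8c2∈{3,8,9}] across row 8, 3 lands solely at r8c2. So r8c2=3.
Step 24. [r6c2∈{5,8,9}] 8 has one home in col 2: r6c2, so r6c2=8.
Step 25. [r3c7∈{9}] r3c7 has the single candidate 9 ⇒ r3c7=9.
Step 26. [r7c1∈{8,9}] row 7 places 9 nowhere but r7c1 ⇒ r7c1=9.
Step 27. [r9c3∈{1}] r9c3's peers cover all but 1, so r9c3=1.
Step 28. [r4c3∈{7}] only 7 remains possible at r4c3. So r4c3=7.
Step 29. [r4c1∈{1,4}] in row 4, 1 fits only at r4c1 ⇒ r4c1=1.
Step 30. [r4c9∈{4,5}] row 4 places 4 nowhere but r4c9. So r4c9=4.
Step 31. [r5c6∈{5}] r5c6 has the single candidate 5, so r5c6=5.
Step 32. [r9c5∈{8,9}] across row 9, 9 lands solely at r9c5. So r9c5=9.
Step 33. [r8c5∈{8}] r8c5's peers cover all but 8 ⇒ r8c5=8.
Step 34. [r5c5∈{4,7}] across row 5, 4 lands solely at r5c5. So r5c5=4.
Step 35. [r2c5∈{1}] nothing but 1 survives at r2c5 ⇒ r2c5=1.
Step 36. [r6c9∈{5,7}] across row 6, 5 lands solely at r6c9. So r6c9=5.
Step 37. [r9c1∈{8}] r9c1's peers cover all but 8. So r9c1=8.
Step 38. [r8c6∈{6}] only 6 remains possible at r8c6. So r8c6=6.
Step 39. [r2c6∈{8}] r2c6 has the single candidate 8, so r2c6=8.
Step 40. [r3c9∈{1}] r3c9 is down to just 1, so r3c9=1.
Step 41. [r8c9∈{9}] r8c9 has the single candidate 9. So r8c9=9.
Step 42. [r1c4∈{7}] nothing but 7 survives at r1c4. So r1c4=7.
Step 43. [r6c3∈{9}] only 9 remains possible at r6c3, so r6c3=9.
Step 44. [r6c5∈{7}] only 7 remains possible at r6c5 ⇒ r6c5=7.
Step 45. [r2c1∈{3}] r2c1 is down to just 3, so r2c1=3.
Step 46. [r7c7∈{8}] only 8 remains possible at r7c7, so r7c7=8.
Step 47. [r8c8∈{4}] r8c8 is down to just 4. So r8c8=4.
Step 48. [r5c9∈{7}] r5c9 is down to just 7, so r5c9=7.
Step 49. [r6c6∈{1}] nothing but 1 survives at r6c6. So r6c6=1.
Step 50. [r6c1∈{4}] nothing but 4 survives at r6c1, so r6c1=4.
Step 51. [r4c2∈{5}] nothing but 5 survives at r4c2. So r4c2=5.
Step 52. [r2c2∈{9}] r2c2's peers cover all but 9, so r2c2=9.

Answer: 5 1 2 7 6 9 4 3 8 / 3 9 4 5 1 8 7 6 2 / 6 7 8 2 3 4 9 5 1 / 1 5 7 9 2 3 6 8 4 / 2 6 3 8 4 5 1 9 7 / 4 8 9 6 7 1 3 2 5 / 9 2 6 4 5 7 8 1 3 / 7 3 5 1 8 6 2 4 9 / 8 4 1 3 9 2 5 7 6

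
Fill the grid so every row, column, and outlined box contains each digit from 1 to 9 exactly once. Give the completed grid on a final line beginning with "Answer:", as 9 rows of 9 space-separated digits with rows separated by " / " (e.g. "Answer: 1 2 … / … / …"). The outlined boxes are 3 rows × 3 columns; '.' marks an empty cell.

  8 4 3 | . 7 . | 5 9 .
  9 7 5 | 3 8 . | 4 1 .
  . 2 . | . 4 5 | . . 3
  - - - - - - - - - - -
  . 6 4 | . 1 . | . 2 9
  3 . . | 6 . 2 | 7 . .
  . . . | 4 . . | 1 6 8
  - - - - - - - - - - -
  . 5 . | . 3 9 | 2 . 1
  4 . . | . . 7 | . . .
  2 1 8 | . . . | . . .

Step 1. [r9c4∈{5}] r9c4 has the single candidate 5. So r9c4=5.
Step 2. [r6c2∈{9}] r6c2 is down to just 9 ⇒ r6c2=9.
Step 3. [r7c8∈{4,7,8}] row 7 places 4 nowhere but r7c8, so r7c8=4.
Step 4. [r9c5∈{6}] r9c5 is down to just 6. So r9c5=6.
Step 5. [r8c4∈{1,2,8}] r8c4 is the only open cell in row 8 admitting 1 ⇒ r8c4=1.
Step 6. [r5c8∈{5}] nothing but 5 survives at r5c8. So r5c8=5.
Step 7. [r4c7∈{3}] r4c7 has the single candidate 3, so r4c7=3.
Step 8. [r2c9∈{2,6}] in row 2, 2 fits only at r2c9, so r2c9=2.
Step 9. [r1c9∈{6}] nothing but 6 survives at r1c9, so r1c9=6.
Step 10. [r8c7∈{6,8,9}] 6 has one home in col 7: r8c7, so r8c7=6.
Step 11. [r8c8∈{3,8}] across row 8, 8 lands solely at r8c8. So r8c8=8.
Step 12. [r4c4∈{7,8}] r4c4 is the only open cell in col 4 admitting 7 ⇒ r4c4=7.
Step 13. [r3c1∈{1,6}] col 1 places 1 nowhere but r3c1. So r3c1=1.
Step 14. [r7c1∈{6,7}] across col 1, 6 lands solely at r7c1. So r7c1=6.
Step 15. [r6c1∈{5,7}] across col 1, 7 lands solely at r6c1. So r6c1=7.
Step 16. [r3c8∈{7}] r3c8's peers cover all but 7. So r3c8=7.
Step 17. [r9c9∈{7}] r9c9 is down to just 7 ⇒ r9c9=7.
Step 18. [r9c6∈{4}] r9c6's peers cover all but 4 ⇒ r9c6=4.
Step 19. [r6c6∈{3}] r6c6 is down to just 3. So r6c6=3.
Step 20. [r5c2∈{8}] nothing but 8 survives at r5c2, so r5c2=8.
Step 21. [r9c7∈{9}] only 9 remains possible at r9c7 ⇒ r9c7=9.
Step 22. [r8c2∈{3}] r8c2's peers cover all but 3. So r8c2=3.
Step 23. [r1c6∈{1}] nothing but 1 survives at r1c6 ⇒ r1c6=1.
Step 24. [r5c3∈{1}] nothing but 1 survives at r5c3 ⇒ r5c3=1.
Step 25. [r8c9∈{5}] r8c9 is down to just 5. So r8c9=5.
Step 26. [r2c6∈{6}] r2c6 has the single candidate 6 ⇒ r2c6=6.
Step 27. [r1c4∈{2}] r1c4's peers cover all but 2. So r1c4=2.
Step 28. [r7c4∈{8}] r7c4 has the single candidate 8 ⇒ r7c4=8.
Step 29. [r4c1∈{5}] nothing but 5 survives at r4c1. So r4c1=5.
Step 30. [r9c8∈{3}] r9c8's peers cover all but 3 ⇒ r9c8=3.
Step 31. [r3c3∈{6}] nothing but 6 survives at r3c3. So r3c3=6.
Step 32. [r8c5∈{2}] only 2 remains possible at r8c5. So r8c5=2.
Step 33. [r6c3∈{2}] only 2 remains possible at r6c3. So r6c3=2.
Step 34. [r3c7∈{8}] only 8 remains possible at r3c7 ⇒ r3c7=8.
Step 35. [r3c4∈{9}] r3c4's peers cover all but 9, so r3c4=9.
Step 36. [r5c5∈{9}] r5c5 has the single candidate 9 ⇒ r5c5=9.
Step 37. [r8c3∈{9}] r8c3's peers cover all but 9. So r8c3=9.
Step 38. [r5c9∈{4}] only 4 remains possible at r5c9. So r5c9=4.
Step 39. [r6c5∈{5}] r6c5 has the single candidate 5. So r6c5=5.
Step 40. [r4c6∈{8}] nothing but 8 survives at r4c6 ⇒ r4c6=8.
Step 41. [r7c3∈{7}] nothing but 7 survives at r7c3 ⇒ r7c3=7.

Answer: 8 4 3 2 7 1 5 9 6 / 9 7 5 3 8 6 4 1 2 / 1 2 6 9 4 5 8 7 3 / 5 6 4 7 1 8 3 2 9 / 3 8 1 6 9 2 7 5 4 / 7 9 2 4 5 3 1 6 8 / 6 5 7 8 3 9 2 4 1 / 4 3 9 1 2 7 6 8 5 / 2 1 8 5 6 4 9 3 7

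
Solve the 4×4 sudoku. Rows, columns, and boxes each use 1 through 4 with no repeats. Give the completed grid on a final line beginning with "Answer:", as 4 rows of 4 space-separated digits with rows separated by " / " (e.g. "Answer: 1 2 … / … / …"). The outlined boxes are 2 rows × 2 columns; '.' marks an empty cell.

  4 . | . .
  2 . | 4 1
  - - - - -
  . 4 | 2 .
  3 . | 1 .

Step 1. [r1c3∈{3}] r1c3's peers cover all but 3, so r1c3=3.
Step 2. [r4c2∈{2}] r4c2 has the single candidate 2 ⇒ r4c2=2.
Step 3. [r4c4∈{4}] r4c4 is down to just 4, so r4c4=4.
Step 4. [r1c2∈{1}] r1c2 is down to just 1. So r1c2=1.
Step 5. [r2c2∈{3}] only 3 remains possible at r2c2. So r2c2=3.
Step 6. [r3c1∈{1}] r3c1 is down to just 1. So r3c1=1.
Step 7. [r3c4∈{3}] only 3 remains possible at r3c4, so r3c4=3.
Step 8. [r1c4∈{2}] r1c4's peers cover all but 2, so r1c4=2.

Answer: 4 1 3 2 / 2 3 4 1 / 1 4 2 3 / 3 2 1 4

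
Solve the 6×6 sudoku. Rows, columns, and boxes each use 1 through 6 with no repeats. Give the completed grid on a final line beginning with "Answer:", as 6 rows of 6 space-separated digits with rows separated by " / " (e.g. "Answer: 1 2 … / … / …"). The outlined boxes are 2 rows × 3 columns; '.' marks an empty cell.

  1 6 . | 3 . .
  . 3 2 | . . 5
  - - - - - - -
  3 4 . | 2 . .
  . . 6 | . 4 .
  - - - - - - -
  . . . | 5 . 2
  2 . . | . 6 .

Step 1. [r4c4∈{1}] r4c4 is down to just 1. So r4c4=1.
Step 2. [r6c6∈{1,3,4}] col 6 places 1 nowhere but r6c6 ⇒ r6c6=1.
Step 3. [r6c3∈{3,4,5}] row 6 places 3 nowhere but r6c3. So r6c3=3.
Step 4. [r2c1∈{4}] r2c1 has the single candidate 4, so r2c1=4.
Step 5. [r4c1∈{5}] only 5 remains possible at r4c1, so r4c1=5.
Step 6. [r5c3∈{1,4}] across row 5, 4 lands solely at r5c3, so r5c3=4.
Step 7. [r3c6∈{6}] r3c6 has the single candidate 6. So r3c6=6.
Step 8. [r5c2∈{1}] r5c2's peers cover all but 1 ⇒ r5c2=1.
Step 9. [r3c5∈{5}] r3c5's peers cover all but 5. So r3c5=5.
Step 10. [r4c6∈{3}] r4c6 is down to just 3, so r4c6=3.
Step 11. [r5c5∈{3}] r5c5 is down to just 3 ⇒ r5c5=3.
Step 12. [r2c4∈{6}] only 6 remains possible at r2c4, so r2c4=6.
Step 13. [r2c5∈{1}] nothing but 1 survives at r2c5. So r2c5=1.
Step 14. [r1c6∈{4}] r1c6 is down to just 4, so r1c6=4.
Step 15. [r5c1∈{6}] r5c1 is down to just 6, so r5c1=6.
Step 16. [r1c5∈{2}] r1c5 is down to just 2. So r1c5=2.
Step 17. [r3c3∈{1}] only 1 remains possible at r3c3 ⇒ r3c3=1.
Step 18. [r4c2∈{2}] only 2 remains possible at r4c2, so r4c2=2.
Step 19. [r1c3∈{5}] only 5 remains possible at r1c3, so r1c3=5.
Step 20. [r6c4∈{4}] nothing but 4 survives at r6c4. So r6c4=4.
Step 21. [r6c2∈{5}] r6c2's peers cover all but 5 ⇒ r6c2=5.

Answer: 1 6 5 3 2 4 / 4 3 2 6 1 5 / 3 4 1 2 5 6 / 5 2 6 1 4 3 / 6 1 4 5 3 2 / 2 5 3 4 6 1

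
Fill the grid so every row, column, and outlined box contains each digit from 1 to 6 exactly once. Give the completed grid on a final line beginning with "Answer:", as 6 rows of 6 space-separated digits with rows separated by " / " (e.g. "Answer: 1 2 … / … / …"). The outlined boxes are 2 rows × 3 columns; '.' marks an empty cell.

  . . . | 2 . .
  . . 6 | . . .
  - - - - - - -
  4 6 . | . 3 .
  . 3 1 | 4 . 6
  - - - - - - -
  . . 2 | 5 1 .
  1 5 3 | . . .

Step 1. [r1c3∈{4,5}] 4 has one home in col 3: r1c3 ⇒ r1c3=4.
Step 2. [r2c4∈{1,3}] col 4 places 3 nowhere but r2c4. So r2c4=3.
Step 3. [r3c6∈{1,2,5}] r3c6 is the only open cell in row 3 admitting 2, so r3c6=2.
Step 4. [r6c6∈{4}] r6c6's peers cover all but 4. So r6c6=4.
Step 5. [r4c5∈{5}] r4c5 is down to just 5. So r4c5=5.
Step 6. [r1c2∈{1}] r1c2's peers cover all but 1. So r1c2=1.
Step 7. [r1c6∈{5}] only 5 remains possible at r1c6, so r1c6=5.
Step 8. [r2c2∈{2}] r2c2 has the single candidate 2 ⇒ r2c2=2.
Step 9. [r6c4∈{6}] only 6 remains possible at r6c4. So r6c4=6.
Step 10. [r6c5∈{2}] r6c5's peers cover all but 2. So r6c5=2.
Step 11. [r1c1∈{3}] r1c1 is down to just 3. So r1c1=3.
Step 12. [r3c3∈{5}] only 5 remains possible at r3c3, so r3c3=5.
Step 13. [r4c1∈{2}] r4c1's peers cover all but 2 ⇒ r4c1=2.
Step 14. [r1c5∈{6}] nothing but 6 survives at r1c5, so r1c5=6.
Step 15. [r2c1∈{5}] nothing but 5 survives at r2c1 ⇒ r2c1=5.
Step 16. [r3c4∈{1}] only 1 remains possible at r3c4, so r3c4=1.
Step 17. [r2c5∈{4}] only 4 remains possible at r2c5 ⇒ r2c5=4.
Step 18. [r5c2∈{4}] nothing but 4 survives at r5c2. So r5c2=4.
Step 19. [r5c6∈{3}] r5c6's peers cover all but 3, so r5c6=3.
Step 20. [r5c1∈{6}] r5c1's peers cover all but 6. So r5c1=6.
Step 21. [r2c6∈{1}] r2c6 is down to just 1, so r2c6=1.

Answer: 3 1 4 2 6 5 / 5 2 6 3 4 1 / 4 6 5 1 3 2 / 2 3 1 4 5 6 / 6 4 2 5 1 3 / 1 5 3 6 2 4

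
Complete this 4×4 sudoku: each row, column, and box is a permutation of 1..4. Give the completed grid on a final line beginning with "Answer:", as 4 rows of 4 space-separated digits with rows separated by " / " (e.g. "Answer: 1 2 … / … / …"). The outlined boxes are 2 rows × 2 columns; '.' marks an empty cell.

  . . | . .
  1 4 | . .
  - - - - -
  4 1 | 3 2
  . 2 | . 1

Step 1. [r1c4∈{3,4}] col 4 places 4 nowhere but r1c4 ⇒ r1c4=4.
Step 2. [r1c1∈{2,3}] 2 has one home in col 1: r1c1. So r1c1=2.
Step 3. [r2c3∈{2}] r2c3 has the single candidate 2 ⇒ r2c3=2.
Step 4. [r4c3∈{4}] r4c3's peers cover all but 4 ⇒ r4c3=4.
Step 5. [r1c2∈{3}] r1c2 has the single candidate 3. So r1c2=3.
Step 6. [r2c4∈{3}] r2c4's peers cover all but 3 ⇒ r2c4=3.
Step 7. [r1c3∈{1}] only 1 remains possible at r1c3 ⇒ r1c3=1.
Step 8. [r4c1∈{3}] nothing but 3 survives at r4c1 ⇒ r4c1=3.

Answer: 2 3 1 4 / 1 4 2 3 / 4 1 3 2 / 3 2 4 1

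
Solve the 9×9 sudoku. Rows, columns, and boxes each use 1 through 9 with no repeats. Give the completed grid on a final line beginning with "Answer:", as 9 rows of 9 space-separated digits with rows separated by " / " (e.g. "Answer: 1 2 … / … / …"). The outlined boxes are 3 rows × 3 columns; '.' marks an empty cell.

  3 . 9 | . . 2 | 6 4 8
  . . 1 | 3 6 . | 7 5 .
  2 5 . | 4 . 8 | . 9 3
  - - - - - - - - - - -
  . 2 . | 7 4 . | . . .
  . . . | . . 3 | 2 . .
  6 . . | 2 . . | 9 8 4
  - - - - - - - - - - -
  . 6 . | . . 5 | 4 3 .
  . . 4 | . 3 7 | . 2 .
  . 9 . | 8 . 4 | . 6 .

Step 1. [r5c5∈{1,5,8,9}] across col 5, 8 lands solely at r5c5. So r5c5=8.
Step 2. [r4c8∈{1}] r4c8 is down to just 1 ⇒ r4c8=1.
Step 3. [r9c3∈{2,3,5,7}] across row 9, 3 lands solely at r9c3 ⇒ r9c3=3.
Step 4. [r7c5∈{1,2,9}] across col 5, 9 lands solely at r7c5. So r7c5=9.
Step 5. [r7c4∈{1}] r7c4 is down to just 1, so r7c4=1.
Step 6. [r1c5∈{1,5,7}] across row 1, 1 lands solely at r1c5, so r1c5=1.
Step 7. [r5c8∈{7}] only 7 remains possible at r5c8. So r5c8=7.
Step 8. [r5c3∈{5}] nothing but 5 survives at r5c3, so r5c3=5.
Step 9. [r8c7∈{1,5,8}] in col 7, 8 fits only at r8c7 ⇒ r8c7=8.
Step 10. [r8c2∈{1}] r8c2 is down to just 1. So r8c2=1.
Step 11. [r9c9∈{1,5,7}] in col 9, 1 fits only at r9c9 ⇒ r9c9=1.
Step 12. [r6c3∈{7}] nothing but 7 survives at r6c3 ⇒ r6c3=7.
Step 13. [r9c7∈{5}] r9c7 is down to just 5. So r9c7=5.
Step 14. [r4c6∈{6,9}] col 6 places 6 nowhere but r4c6 ⇒ r4c6=6.
Step 15. [r4c1∈{8,9}] 9 has one home in row 4: r4c1 ⇒ r4c1=9.
Step 16. [r2c2∈{4,8}] 8 has one home in col 2: r2c2 ⇒ r2c2=8.
Step 17. [r7c1∈{7,8}] col 1 places 8 nowhere but r7c1 ⇒ r7c1=8.
Step 18. [r2c1∈{4}] r2c1 is down to just 4, so r2c1=4.
Step 19. [r9c1∈{7}] r9c1's peers cover all but 7 ⇒ r9c1=7.
Step 20. [r5c2∈{4}] r5c2 has the single candidate 4 ⇒ r5c2=4.
Step 21. [r9c5∈{2}] r9c5 is down to just 2 ⇒ r9c5=2.
Step 22. [r6c2∈{3}] r6c2's peers cover all but 3, so r6c2=3.
Step 23. [r8c4∈{6}] only 6 remains possible at r8c4. So r8c4=6.
Step 24. [r6c5∈{5}] r6c5's peers cover all but 5, so r6c5=5.
Step 25. [r7c3∈{2}] r7c3 has the single candidate 2 ⇒ r7c3=2.
Step 26. [r2c6∈{9}] r2c6's peers cover all but 9. So r2c6=9.
Step 27. [r5c9∈{6}] r5c9 is down to just 6 ⇒ r5c9=6.
Step 28. [r3c3∈{6}] nothing but 6 survives at r3c3, so r3c3=6.
Step 29. [r3c5∈{7}] nothing but 7 survives at r3c5 ⇒ r3c5=7.
Step 30. [r1c2∈{7}] only 7 remains possible at r1c2 ⇒ r1c2=7.
Step 31. [r8c9∈{9}] nothing but 9 survives at r8c9. So r8c9=9.
Step 32. [r2c9∈{2}] nothing but 2 survives at r2c9. So r2c9=2.
Step 33. [r7c9∈{7}] r7c9 is down to just 7, so r7c9=7.
Step 34. [r4c3∈{8}] only 8 remains possible at r4c3. So r4c3=8.
Step 35. [r8c1∈{5}] only 5 remains possible at r8c1. So r8c1=5.
Step 36. [r3c7∈{1}] r3c7 is down to just 1 ⇒ r3c7=1.
Step 37. [r4c7∈{3}] r4c7 is down to just 3. So r4c7=3.
Step 38. [r5c1∈{1}] nothing but 1 survives at r5c1. So r5c1=1.
Step 39. [r4c9∈{5}] r4c9 is down to just 5. So r4c9=5.
Step 40. [r6c6∈{1}] r6c6's peers cover all but 1. So r6c6=1.
Step 41. [r5c4∈{9}] r5c4 is down to just 9 ⇒ r5c4=9.
Step 42. [r1c4∈{5}] r1c4 is down to just 5 ⇒ r1c4=5.

Answer: 3 7 9 5 1 2 6 4 8 / 4 8 1 3 6 9 7 5 2 / 2 5 6 4 7 8 1 9 3 / 9 2 8 7 4 6 3 1 5 / 1 4 5 9 8 3 2 7 6 / 6 3 7 2 5 1 9 8 4 / 8 6 2 1 9 5 4 3 7 / 5 1 4 6 3 7 8 2 9 / 7 9 3 8 2 4 5 6 1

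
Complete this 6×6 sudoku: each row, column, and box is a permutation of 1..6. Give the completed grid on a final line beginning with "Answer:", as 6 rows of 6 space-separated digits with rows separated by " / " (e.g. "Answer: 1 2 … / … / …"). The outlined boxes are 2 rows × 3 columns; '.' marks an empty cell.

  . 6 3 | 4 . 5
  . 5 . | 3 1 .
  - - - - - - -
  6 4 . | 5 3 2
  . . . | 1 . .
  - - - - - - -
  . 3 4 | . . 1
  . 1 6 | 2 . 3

Step 1. [r5c1∈{2,5}] across row 5, 2 lands solely at r5c1, so r5c1=2.
Step 2. [r6c1∈{5}] r6c1 is down to just 5 ⇒ r6c1=5.
Step 3. [r4c6∈{4,6}] 4 has one home in col 6: r4c6 ⇒ r4c6=4.
Step 4. [r4c3∈{2,5}] r4c3 is the only open cell in row 4 admitting 5. So r4c3=5.
Step 5. [r4c5∈{6}] nothing but 6 survives at r4c5 ⇒ r4c5=6.
Step 6. [r3c3∈{1}] r3c3's peers cover all but 1 ⇒ r3c3=1.
Step 7. [r2c6∈{6}] nothing but 6 survives at r2c6. So r2c6=6.
Step 8. [r5c5∈{5}] r5c5 has the single candidate 5. So r5c5=5.
Step 9. [r4c1∈{3}] r4c1 is down to just 3 ⇒ r4c1=3.
Step 10. [r2c3∈{2}] r2c3 is down to just 2 ⇒ r2c3=2.
Step 11. [r2c1∈{4}] r2c1's peers cover all but 4, so r2c1=4.
Step 12. [r6c5∈{4}] only 4 remains possible at r6c5, so r6c5=4.
Step 13. [r1c1∈{1}] only 1 remains possible at r1c1 ⇒ r1c1=1.
Step 14. [r5c4∈{6}] r5c4 is down to just 6. So r5c4=6.
Step 15. [r4c2∈{2}] r4c2 is down to just 2, so r4c2=2.
Step 16. [r1c5∈{2}] r1c5 is down to just 2, so r1c5=2.

Answer: 1 6 3 4 2 5 / 4 5 2 3 1 6 / 6 4 1 5 3 2 / 3 2 5 1 6 4 / 2 3 4 6 5 1 / 5 1 6 2 4 3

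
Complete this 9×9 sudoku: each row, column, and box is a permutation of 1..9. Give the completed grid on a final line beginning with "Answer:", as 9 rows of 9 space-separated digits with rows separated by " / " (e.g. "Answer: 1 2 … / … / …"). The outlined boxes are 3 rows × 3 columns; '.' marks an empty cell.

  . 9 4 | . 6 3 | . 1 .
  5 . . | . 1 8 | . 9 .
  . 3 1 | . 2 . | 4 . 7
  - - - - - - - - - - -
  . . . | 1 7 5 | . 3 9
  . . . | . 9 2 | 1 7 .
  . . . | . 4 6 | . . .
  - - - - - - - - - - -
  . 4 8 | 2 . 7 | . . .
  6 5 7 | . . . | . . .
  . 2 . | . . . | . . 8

Step 1. [r9c4∈{3,4,5,6,9}] r9c4 is the only open cell in col 4 admitting 6 ⇒ r9c4=6.
Step 2. [r3c1∈{8}] r3c1's peers cover all but 8 ⇒ r3c1=8.
Step 3. [r6c8∈{2,5,8}] across col 8, 8 lands solely at r6c8. So r6c8=8.
Step 4. [r6c4∈{3}] r6c4's peers cover all but 3 ⇒ r6c4=3.
Step 5. [r5c9∈{4,5,6}] across box 6, 4 lands solely at r5c9, so r5c9=4.
Step 6. [r4c7∈{2,6}] 6 has one home in box 6: r4c7, so r4c7=6.
Step 7. [r4c3∈{2}] r4c3 has the single candidate 2, so r4c3=2.
Step 8. [r3c8∈{5,6}] 6 has one home in row 3: r3c8, so r3c8=6.
Step 9. [r7c8∈{5}] r7c8's peers cover all but 5. So r7c8=5.
Step 10. [r7c5∈{3}] r7c5 has the single candidate 3 ⇒ r7c5=3.
Step 11. [r3c6∈{9}] r3c6 has the single candidate 9. So r3c6=9.
Step 12. [r7c7∈{9}] nothing but 9 survives at r7c7, so r7c7=9.
Step 13. [r1c1∈{2,7}] col 1 places 2 nowhere but r1c1, so r1c1=2.
Step 14. [r2c2∈{6,7}] box 1 places 7 nowhere but r2c2 ⇒ r2c2=7.
Step 15. [r5c3∈{3,5,6}] in row 5, 5 fits only at r5c3 ⇒ r5c3=5.
Step 16. [r8c8∈{2,4}] r8c8 is the only open cell in col 8 admitting 2 ⇒ r8c8=2.
Step 17. [r8c7∈{3}] r8c7 has the single candidate 3 ⇒ r8c7=3.
Step 18. [r1c9∈{5}] nothing but 5 survives at r1c9 ⇒ r1c9=5.
Step 19. [r7c1∈{1}] r7c1's peers cover all but 1 ⇒ r7c1=1.
Step 20. [r5c4∈{8}] nothing but 8 survives at r5c4. So r5c4=8.
Step 21. [r9c3∈{3,9}] 3 has one home in col 3: r9c3. So r9c3=3.
Step 22. [r9c6∈{1,4}] row 9 places 1 nowhere but r9c6. So r9c6=1.
Step 23. [r2c7∈{2}] r2c7 has the single candidate 2, so r2c7=2.
Step 24. [r9c1∈{9}] r9c1 has the single candidate 9, so r9c1=9.
Step 25. [r8c4∈{4,9}] row 8 places 9 nowhere but r8c4. So r8c4=9.
Step 26. [r9c5∈{5}] only 5 remains possible at r9c5 ⇒ r9c5=5.
Step 27. [r8c9∈{1}] r8c9 has the single candidate 1. So r8c9=1.
Step 28. [r6c9∈{2}] only 2 remains possible at r6c9. So r6c9=2.
Step 29. [r6c7∈{5}] r6c7 has the single candidate 5, so r6c7=5.
Step 30. [r1c7∈{8}] nothing but 8 survives at r1c7, so r1c7=8.
Step 31. [r8c5∈{8}] r8c5 has the single candidate 8, so r8c5=8.
Step 32. [r9c7∈{7}] r9c7 has the single candidate 7. So r9c7=7.
Step 33. [r4c1∈{4}] r4c1 has the single candidate 4. So r4c1=4.
Step 34. [r9c8∈{4}] r9c8 has the single candidate 4 ⇒ r9c8=4.
Step 35. [r6c1∈{7}] only 7 remains possible at r6c1, so r6c1=7.
Step 36. [r1c4∈{7}] only 7 remains possible at r1c4. So r1c4=7.
Step 37. [r6c2∈{1}] only 1 remains possible at r6c2. So r6c2=1.
Step 38. [r2c4∈{4}] r2c4 is down to just 4 ⇒ r2c4=4.
Step 39. [r2c9∈{3}] r2c9 is down to just 3. So r2c9=3.
Step 40. [r6c3∈{9}] r6c3's peers cover all but 9 ⇒ r6c3=9.
Step 41. [r8c6∈{4}] only 4 remains possible at r8c6 ⇒ r8c6=4.
Step 42. [r4c2∈{8}] r4c2's peers cover all but 8. So r4c2=8.
Step 43. [r5c2∈{6}] nothing but 6 survives at r5c2. So r5c2=6.
Step 44. [r3c4∈{5}] only 5 remains possible at r3c4. So r3c4=5.
Step 45. [r7c9∈{6}] r7c9's peers cover all but 6. So r7c9=6.
Step 46. [r5c1∈{3}] r5c1's peers cover all but 3. So r5c1=3.
Step 47. [r2c3∈{6}] r2c3 is down to just 6. So r2c3=6.

Answer: 2 9 4 7 6 3 8 1 5 / 5 7 6 4 1 8 2 9 3 / 8 3 1 5 2 9 4 6 7 / 4 8 2 1 7 5 6 3 9 / 3 6 5 8 9 2 1 7 4 / 7 1 9 3 4 6 5 8 2 / 1 4 8 2 3 7 9 5 6 / 6 5 7 9 8 4 3 2 1 / 9 2 3 6 5 1 7 4 8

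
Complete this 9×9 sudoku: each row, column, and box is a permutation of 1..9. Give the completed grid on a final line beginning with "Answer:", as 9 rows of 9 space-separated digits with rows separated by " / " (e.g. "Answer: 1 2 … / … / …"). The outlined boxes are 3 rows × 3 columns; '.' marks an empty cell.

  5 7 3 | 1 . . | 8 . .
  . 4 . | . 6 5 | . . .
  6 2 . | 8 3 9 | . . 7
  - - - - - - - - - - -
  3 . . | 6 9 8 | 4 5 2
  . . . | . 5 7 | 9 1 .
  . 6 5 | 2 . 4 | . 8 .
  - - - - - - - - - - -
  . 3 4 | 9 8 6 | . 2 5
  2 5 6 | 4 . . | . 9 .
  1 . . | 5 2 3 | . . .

Step 1. [r9c8∈{4,6,7}] across col 8, 7 lands solely at r9c8. So r9c8=7.
Step 2. [r7c7∈{1}] only 1 remains possible at r7c7. So r7c7=1.
Step 3. [r6c9∈{3}] r6c9's peers cover all but 3. So r6c9=3.
Step 4. [r9c9∈{4,6,8}] row 9 places 4 nowhere but r9c9, so r9c9=4.
Step 5. [r5c2∈{8}] r5c2's peers cover all but 8 ⇒ r5c2=8.
Step 6. [r3c3∈{1}] nothing but 1 survives at r3c3, so r3c3=1.
Step 7. [r6c1∈{7,9}] in row 6, 9 fits only at r6c1 ⇒ r6c1=9.
Step 8. [r2c3∈{8,9}] box 1 places 9 nowhere but r2c3, so r2c3=9.
Step 9. [r1c8∈{4,6}] in col 8, 6 fits only at r1c8 ⇒ r1c8=6.
Step 10. [r2c8∈{3}] only 3 remains possible at r2c8 ⇒ r2c8=3.
Step 11. [r8c5∈{1,7}] across row 8, 7 lands solely at r8c5 ⇒ r8c5=7.
Step 12. [r5c4∈{3}] only 3 remains possible at r5c4 ⇒ r5c4=3.
Step 13. [r9c2∈{9}] r9c2 has the single candidate 9 ⇒ r9c2=9.
Step 14. [r8c6∈{1}] only 1 remains possible at r8c6, so r8c6=1.
Step 15. [r6c5∈{1}] r6c5 is down to just 1 ⇒ r6c5=1.
Step 16. [r6c7∈{7}] nothing but 7 survives at r6c7. So r6c7=7.
Step 17. [r5c1∈{4}] nothing but 4 survives at r5c1 ⇒ r5c1=4.
Step 18. [r3c8∈{4}] r3c8 is down to just 4 ⇒ r3c8=4.
Step 19. [r4c2∈{1}] r4c2 has the single candidate 1. So r4c2=1.
Step 20. [r1c9∈{9}] r1c9 has the single candidate 9 ⇒ r1c9=9.
Step 21. [r9c3∈{8}] r9c3 is down to just 8, so r9c3=8.
Step 22. [r5c3∈{2}] only 2 remains possible at r5c3. So r5c3=2.
Step 23. [r4c3∈{7}] nothing but 7 survives at r4c3 ⇒ r4c3=7.
Step 24. [r2c7∈{2}] only 2 remains possible at r2c7. So r2c7=2.
Step 25. [r7c1∈{7}] r7c1 is down to just 7 ⇒ r7c1=7.
Step 26. [r1c6∈{2}] nothing but 2 survives at r1c6, so r1c6=2.
Step 27. [r3c7∈{5}] r3c7 is down to just 5, so r3c7=5.
Step 28. [r2c4∈{7}] r2c4's peers cover all but 7. So r2c4=7.
Step 29. [r8c9∈{8}] nothing but 8 survives at r8c9, so r8c9=8.
Step 30. [r2c1∈{8}] r2c1 is down to just 8. So r2c1=8.
Step 31. [r2c9∈{1}] only 1 remains possible at r2c9, so r2c9=1.
Step 32. [r8c7∈{3}] r8c7 has the single candidate 3. So r8c7=3.
Step 33. [r5c9∈{6}] only 6 remains possible at r5c9, so r5c9=6.
Step 34. [r9c7∈{6}] r9c7's peers cover all but 6. So r9c7=6.
Step 35. [r1c5∈{4}] r1c5 is down to just 4, so r1c5=4.

Answer: 5 7 3 1 4 2 8 6 9 / 8 4 9 7 6 5 2 3 1 / 6 2 1 8 3 9 5 4 7 / 3 1 7 6 9 8 4 5 2 / 4 8 2 3 5 7 9 1 6 / 9 6 5 2 1 4 7 8 3 / 7 3 4 9 8 6 1 2 5 / 2 5 6 4 7 1 3 9 8 / 1 9 8 5 2 3 6 7 4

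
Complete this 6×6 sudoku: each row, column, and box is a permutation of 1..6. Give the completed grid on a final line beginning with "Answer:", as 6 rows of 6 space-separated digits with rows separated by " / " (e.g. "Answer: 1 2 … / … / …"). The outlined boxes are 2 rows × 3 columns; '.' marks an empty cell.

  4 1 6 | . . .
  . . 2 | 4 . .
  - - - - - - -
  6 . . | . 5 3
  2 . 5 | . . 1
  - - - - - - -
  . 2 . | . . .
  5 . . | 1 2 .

Step 1. [r4c2∈{3,4}] 3 has one home in row 4: r4c2, so r4c2=3.
Step 2. [r6c3∈{3,4}] across row 6, 3 lands solely at r6c3, so r6c3=3.
Step 3. [r1c5∈{3}] nothing but 3 survives at r1c5. So r1c5=3.
Step 4. [r4c5∈{4,6}] r4c5 is the only open cell in row 4 admitting 4 ⇒ r4c5=4.
Step 5. [r5c5∈{6}] r5c5 is down to just 6. So r5c5=6.
Step 6. [r1c6∈{2,5}] in col 6, 2 fits only at r1c6, so r1c6=2.
Step 7. [r6c6∈{4}] r6c6 has the single candidate 4. So r6c6=4.
Step 8. [r1c4∈{5}] nothing but 5 survives at r1c4. So r1c4=5.
Step 9. [r3c3∈{1,4}] 1 has one home in row 3: r3c3, so r3c3=1.
Step 10. [r3c4∈{2}] r3c4 is down to just 2, so r3c4=2.
Step 11. [r2c5∈{1}] nothing but 1 survives at r2c5, so r2c5=1.
Step 12. [r2c1∈{3}] r2c1's peers cover all but 3 ⇒ r2c1=3.
Step 13. [r5c4∈{3}] r5c4 is down to just 3. So r5c4=3.
Step 14. [r3c2∈{4}] r3c2's peers cover all but 4. So r3c2=4.
Step 15. [r6c2∈{6}] r6c2's peers cover all but 6 ⇒ r6c2=6.
Step 16. [r2c2∈{5}] r2c2 is down to just 5, so r2c2=5.
Step 17. [r4c4∈{6}] r4c4 is down to just 6. So r4c4=6.
Step 18. [r5c6∈{5}] nothing but 5 survives at r5c6. So r5c6=5.
Step 19. [r5c3∈{4}] nothing but 4 survives at r5c3. So r5c3=4.
Step 20. [r2c6∈{6}] r2c6 has the single candidate 6. So r2c6=6.
Step 21. [r5c1∈{1}] nothing but 1 survives at r5c1, so r5c1=1.

Answer: 4 1 6 5 3 2 / 3 5 2 4 1 6 / 6 4 1 2 5 3 / 2 3 5 6 4 1 / 1 2 4 3 6 5 / 5 6 3 1 2 4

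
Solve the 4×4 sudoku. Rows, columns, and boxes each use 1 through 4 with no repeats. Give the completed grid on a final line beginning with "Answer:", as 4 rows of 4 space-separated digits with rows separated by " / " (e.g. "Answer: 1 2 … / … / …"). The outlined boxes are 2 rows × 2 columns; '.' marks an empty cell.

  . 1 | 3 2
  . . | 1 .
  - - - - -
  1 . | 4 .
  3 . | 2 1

Step 1. [r2c2∈{2,3,4}] r2c2 is the only open cell in row 2 admitting 3, so r2c2=3.
Step 2. [r2c4∈{4}] only 4 remains possible at r2c4. So r2c4=4.
Step 3. [r3c4∈{3}] r3c4 has the single candidate 3, so r3c4=3.
Step 4. [r1c1∈{4}] r1c1 has the single candidate 4. So r1c1=4.
Step 5. [r4c2∈{4}] only 4 remains possible at r4c2 ⇒ r4c2=4.
Step 6. [r2c1∈{2}] nothing but 2 survives at r2c1, so r2c1=2.
Step 7. [r3c2∈{2}] only 2 remains possible at r3c2, so r3c2=2.

Answer: 4 1 3 2 / 2 3 1 4 / 1 2 4 3 / 3 4 2 1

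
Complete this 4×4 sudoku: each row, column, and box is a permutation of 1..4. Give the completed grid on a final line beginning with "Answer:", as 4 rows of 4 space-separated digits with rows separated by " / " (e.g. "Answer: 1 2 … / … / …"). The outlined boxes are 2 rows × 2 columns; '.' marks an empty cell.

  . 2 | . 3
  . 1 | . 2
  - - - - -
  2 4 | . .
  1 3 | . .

Step 1. [r2c3∈{4}] r2c3 has the single candidate 4. So r2c3=4.
Step 2. [r3c4∈{1}] only 1 remains possible at r3c4 ⇒ r3c4=1.
Step 3. [r2c1∈{3}] r2c1 is down to just 3 ⇒ r2c1=3.
Step 4. [r1c1∈{4}] r1c1's peers cover all but 4 ⇒ r1c1=4.
Step 5. [r1c3∈{1}] r1c3's peers cover all but 1. So r1c3=1.
Step 6. [r4c4∈{4}] r4c4 has the single candidate 4, so r4c4=4.
Step 7. [r4c3∈{2}] r4c3 is down to just 2, so r4c3=2.
Step 8. [r3c3∈{3}] r3c3 has the single candidate 3 ⇒ r3c3=3.

Answer: 4 2 1 3 / 3 1 4 2 / 2 4 3 1 / 1 3 2 4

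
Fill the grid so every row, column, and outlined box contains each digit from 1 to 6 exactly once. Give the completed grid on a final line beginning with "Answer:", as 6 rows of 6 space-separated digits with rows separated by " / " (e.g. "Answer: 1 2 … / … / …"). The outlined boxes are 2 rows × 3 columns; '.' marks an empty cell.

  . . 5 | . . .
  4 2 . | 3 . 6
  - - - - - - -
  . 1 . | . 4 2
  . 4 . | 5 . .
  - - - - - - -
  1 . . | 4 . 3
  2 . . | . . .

Step 1. [r5c3∈{6}] only 6 remains possible at r5c3 ⇒ r5c3=6.
Step 2. [r3c3∈{3}] r3c3 is down to just 3, so r3c3=3.
Step 3. [r6c6∈{1,5}] col 6 places 5 nowhere but r6c6. So r6c6=5.
Step 4. [r4c1∈{6}] r4c1 is down to just 6, so r4c1=6.
Step 5. [r6c5∈{1,6}] col 5 places 6 nowhere but r6c5 ⇒ r6c5=6.
Step 6. [r1c4∈{1,2}] 2 has one home in col 4: r1c4, so r1c4=2.
Step 7. [r1c5∈{1}] nothing but 1 survives at r1c5 ⇒ r1c5=1.
Step 8. [r1c2∈{3,6}] 6 has one home in row 1: r1c2 ⇒ r1c2=6.
Step 9. [r5c2∈{5}] r5c2's peers cover all but 5 ⇒ r5c2=5.
Step 10. [r6c3∈{4}] r6c3 is down to just 4, so r6c3=4.
Step 11. [r3c4∈{6}] r3c4 has the single candidate 6, so r3c4=6.
Step 12. [r2c5∈{5}] r2c5 has the single candidate 5, so r2c5=5.
Step 13. [r1c1∈{3}] r1c1 has the single candidate 3, so r1c1=3.
Step 14. [r4c5∈{3}] r4c5 has the single candidate 3 ⇒ r4c5=3.
Step 15. [r5c5∈{2}] r5c5's peers cover all but 2, so r5c5=2.
Step 16. [r6c2∈{3}] only 3 remains possible at r6c2, so r6c2=3.
Step 17. [r4c3∈{2}] r4c3 is down to just 2. So r4c3=2.
Step 18. [r3c1∈{5}] r3c1 has the single candidate 5. So r3c1=5.
Step 19. [r4c6∈{1}] r4c6 has the single candidate 1, so r4c6=1.
Step 20. [r6c4∈{1}] nothing but 1 survives at r6c4 ⇒ r6c4=1.
Step 21. [r2c3∈{1}] nothing but 1 survives at r2c3 ⇒ r2c3=1.
Step 22. [r1c6∈{4}] r1c6's peers cover all but 4, so r1c6=4.

Answer: 3 6 5 2 1 4 / 4 2 1 3 5 6 / 5 1 3 6 4 2 / 6 4 2 5 3 1 / 1 5 6 4 2 3 / 2 3 4 1 6 5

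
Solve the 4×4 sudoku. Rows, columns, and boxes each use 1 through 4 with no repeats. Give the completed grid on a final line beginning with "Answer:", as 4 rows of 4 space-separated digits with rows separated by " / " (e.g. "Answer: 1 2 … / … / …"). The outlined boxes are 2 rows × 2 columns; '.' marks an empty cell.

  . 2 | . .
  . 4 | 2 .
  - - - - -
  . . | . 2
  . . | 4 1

Step 1. [r4c2∈{3}] only 3 remains possible at r4c2 ⇒ r4c2=3.
Step 2. [r2c4∈{3}] r2c4 has the single candidate 3. So r2c4=3.
Step 3. [r2c1∈{1}] nothing but 1 survives at r2c1, so r2c1=1.
Step 4. [r3c1∈{4}] r3c1's peers cover all but 4 ⇒ r3c1=4.
Step 5. [r1c4∈{4}] r1c4 is down to just 4 ⇒ r1c4=4.
Step 6. [r1c3∈{1}] r1c3 is down to just 1, so r1c3=1.
Step 7. [r3c3∈{3}] only 3 remains possible at r3c3. So r3c3=3.
Step 8. [r4c1∈{2}] r4c1 is down to just 2 ⇒ r4c1=2.
Step 9. [r1c1∈{3}] only 3 remains possible at r1c1, so r1c1=3.
Step 10. [r3c2∈{1}] nothing but 1 survives at r3c2, so r3c2=1.

Answer: 3 2 1 4 / 1 4 2 3 / 4 1 3 2 / 2 3 4 1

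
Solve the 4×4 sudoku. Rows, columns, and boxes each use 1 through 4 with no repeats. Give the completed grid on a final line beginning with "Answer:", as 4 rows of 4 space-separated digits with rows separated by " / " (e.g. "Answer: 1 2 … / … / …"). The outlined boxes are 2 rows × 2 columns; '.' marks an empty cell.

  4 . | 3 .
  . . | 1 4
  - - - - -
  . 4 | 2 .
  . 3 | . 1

Step 1. [r2c2∈{2}] r2c2 is down to just 2. So r2c2=2.
Step 2. [r4c3∈{4}] r4c3 has the single candidate 4 ⇒ r4c3=4.
Step 3. [r3c1∈{1}] r3c1 is down to just 1 ⇒ r3c1=1.
Step 4. [r4c1∈{2}] nothing but 2 survives at r4c1 ⇒ r4c1=2.
Step 5. [r1c4∈{2}] r1c4's peers cover all but 2, so r1c4=2.
Step 6. [r1c2∈{1}] r1c2 has the single candidate 1, so r1c2=1.
Step 7. [r2c1∈{3}] nothing but 3 survives at r2c1. So r2c1=3.
Step 8. [r3c4∈{3}] r3c4 is down to just 3, so r3c4=3.

Answer: 4 1 3 2 / 3 2 1 4 / 1 4 2 3 / 2 3 4 1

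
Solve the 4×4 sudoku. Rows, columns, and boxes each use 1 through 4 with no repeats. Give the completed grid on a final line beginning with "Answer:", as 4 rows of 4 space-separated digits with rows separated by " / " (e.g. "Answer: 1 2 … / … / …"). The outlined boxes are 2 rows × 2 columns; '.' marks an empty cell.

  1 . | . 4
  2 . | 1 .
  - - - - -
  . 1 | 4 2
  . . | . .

Step 1. [r4c3∈{3}] r4c3 is down to just 3. So r4c3=3.
Step 2. [r2c2∈{3,4}] row 2 places 4 nowhere but r2c2, so r2c2=4.
Step 3. [r4c4∈{1}] r4c4's peers cover all but 1 ⇒ r4c4=1.
Step 4. [r4c1∈{4}] only 4 remains possible at r4c1 ⇒ r4c1=4.
Step 5. [r3c1∈{3}] r3c1 has the single candidate 3 ⇒ r3c1=3.
Step 6. [r1c2∈{3}] r1c2 has the single candidate 3, so r1c2=3.
Step 7. [r1c3∈{2}] r1c3 has the single candidate 2 ⇒ r1c3=2.
Step 8. [r4c2∈{2}] nothing but 2 survives at r4c2 ⇒ r4c2=2.
Step 9. [r2c4∈{3}] only 3 remains possible at r2c4, so r2c4=3.

Answer: 1 3 2 4 / 2 4 1 3 / 3 1 4 2 / 4 2 3 1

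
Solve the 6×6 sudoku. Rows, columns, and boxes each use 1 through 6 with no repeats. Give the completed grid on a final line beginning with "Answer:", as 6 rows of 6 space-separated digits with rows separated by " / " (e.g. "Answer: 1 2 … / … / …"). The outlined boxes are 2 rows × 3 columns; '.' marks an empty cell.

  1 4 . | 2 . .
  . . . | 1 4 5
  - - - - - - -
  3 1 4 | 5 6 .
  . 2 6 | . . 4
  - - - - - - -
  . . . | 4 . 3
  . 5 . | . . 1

Step 1. [r6c3∈{2,3}] row 6 places 3 nowhere but r6c3. So r6c3=3.
Step 2. [r5c2∈{6}] r5c2 is down to just 6 ⇒ r5c2=6.
Step 3. [r5c1∈{2}] r5c1's peers cover all but 2 ⇒ r5c1=2.
Step 4. [r1c5∈{3}] r1c5 has the single candidate 3. So r1c5=3.
Step 5. [r6c5∈{2}] r6c5 has the single candidate 2 ⇒ r6c5=2.
Step 6. [r2c1∈{6}] r2c1 is down to just 6 ⇒ r2c1=6.
Step 7. [r3c6∈{2}] r3c6's peers cover all but 2 ⇒ r3c6=2.
Step 8. [r4c1∈{5}] nothing but 5 survives at r4c1, so r4c1=5.
Step 9. [r5c3∈{1}] r5c3 is down to just 1 ⇒ r5c3=1.
Step 10. [r2c3∈{2}] r2c3 is down to just 2, so r2c3=2.
Step 11. [r2c2∈{3}] r2c2 has the single candidate 3, so r2c2=3.
Step 12. [r1c6∈{6}] r1c6 has the single candidate 6 ⇒ r1c6=6.
Step 13. [r4c5∈{1}] r4c5 has the single candidate 1, so r4c5=1.
Step 14. [r6c1∈{4}] only 4 remains possible at r6c1. So r6c1=4.
Step 15. [r4c4∈{3}] r4c4 has the single candidate 3 ⇒ r4c4=3.
Step 16. [r6c4∈{6}] nothing but 6 survives at r6c4. So r6c4=6.
Step 17. [r5c5∈{5}] r5c5's peers cover all but 5 ⇒ r5c5=5.
Step 18. [r1c3∈{5}] r1c3 has the single candidate 5. So r1c3=5.

Answer: 1 4 5 2 3 6 / 6 3 2 1 4 5 / 3 1 4 5 6 2 / 5 2 6 3 1 4 / 2 6 1 4 5 3 / 4 5 3 6 2 1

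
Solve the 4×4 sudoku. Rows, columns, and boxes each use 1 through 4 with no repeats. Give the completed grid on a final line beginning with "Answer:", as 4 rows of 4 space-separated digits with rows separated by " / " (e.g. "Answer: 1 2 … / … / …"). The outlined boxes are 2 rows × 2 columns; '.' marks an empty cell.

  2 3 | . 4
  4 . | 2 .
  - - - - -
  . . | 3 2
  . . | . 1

Step 1. [r3c2∈{1,4}] 4 has one home in row 3: r3c2 ⇒ r3c2=4.
Step 2. [r4c1∈{3}] r4c1's peers cover all but 3 ⇒ r4c1=3.
Step 3. [r1c3∈{1}] r1c3 has the single candidate 1 ⇒ r1c3=1.
Step 4. [r2c4∈{3}] nothing but 3 survives at r2c4 ⇒ r2c4=3.
Step 5. [r4c2∈{2}] nothing but 2 survives at r4c2. So r4c2=2.
Step 6. [r2c2∈{1}] nothing but 1 survives at r2c2, so r2c2=1.
Step 7. [r4c3∈{4}] only 4 remains possible at r4c3. So r4c3=4.
Step 8. [r3c1∈{1}] nothing but 1 survives at r3c1. So r3c1=1.

Answer: 2 3 1 4 / 4 1 2 3 / 1 4 3 2 / 3 2 4 1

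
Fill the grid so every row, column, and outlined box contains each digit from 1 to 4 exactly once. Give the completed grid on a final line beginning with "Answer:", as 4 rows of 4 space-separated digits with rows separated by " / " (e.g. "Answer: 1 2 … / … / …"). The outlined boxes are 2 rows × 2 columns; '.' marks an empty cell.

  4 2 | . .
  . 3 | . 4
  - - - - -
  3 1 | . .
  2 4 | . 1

Step 1. [r1c3∈{1,3}] in row 1, 1 fits only at r1c3. So r1c3=1.
Step 2. [r3c3∈{2,4}] across row 3, 4 lands solely at r3c3, so r3c3=4.
Step 3. [r2c3∈{2}] r2c3's peers cover all but 2, so r2c3=2.
Step 4. [r3c4∈{2}] r3c4 is down to just 2, so r3c4=2.
Step 5. [r4c3∈{3}] r4c3's peers cover all but 3 ⇒ r4c3=3.
Step 6. [r2c1∈{1}] nothing but 1 survives at r2c1 ⇒ r2c1=1.
Step 7. [r1c4∈{3}] r1c4 is down to just 3. So r1c4=3.

Answer: 4 2 1 3 / 1 3 2 4 / 3 1 4 2 / 2 4 3 1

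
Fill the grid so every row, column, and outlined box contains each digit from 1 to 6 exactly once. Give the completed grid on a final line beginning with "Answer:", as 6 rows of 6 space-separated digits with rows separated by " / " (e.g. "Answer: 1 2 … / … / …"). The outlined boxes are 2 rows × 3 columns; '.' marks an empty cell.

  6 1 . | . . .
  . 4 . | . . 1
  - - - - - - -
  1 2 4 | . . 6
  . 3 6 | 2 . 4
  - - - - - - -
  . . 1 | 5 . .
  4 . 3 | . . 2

Step 1. [r1c6∈{3,5}] 5 has one home in col 6: r1c6 ⇒ r1c6=5.
Step 2. [r2c1∈{2,3,5}] 3 has one home in col 1: r2c1, so r2c1=3.
Step 3. [r5c5∈{3,4,6}] across row 5, 4 lands solely at r5c5. So r5c5=4.
Step 4. [r2c4∈{6}] nothing but 6 survives at r2c4 ⇒ r2c4=6.
Step 5. [r6c5∈{1,6}] across col 5, 6 lands solely at r6c5. So r6c5=6.
Step 6. [r1c3∈{2}] r1c3's peers cover all but 2 ⇒ r1c3=2.
Step 7. [r1c5∈{3}] r1c5 is down to just 3, so r1c5=3.
Step 8. [r4c1∈{5}] r4c1's peers cover all but 5. So r4c1=5.
Step 9. [r2c5∈{2}] r2c5 is down to just 2 ⇒ r2c5=2.
Step 10. [r6c2∈{5}] r6c2's peers cover all but 5. So r6c2=5.
Step 11. [r2c3∈{5}] r2c3 has the single candidate 5, so r2c3=5.
Step 12. [r3c5∈{5}] r3c5 is down to just 5 ⇒ r3c5=5.
Step 13. [r5c2∈{6}] r5c2 is down to just 6, so r5c2=6.
Step 14. [r5c6∈{3}] r5c6 has the single candidate 3, so r5c6=3.
Step 15. [r1c4∈{4}] r1c4 has the single candidate 4 ⇒ r1c4=4.
Step 16. [r6c4∈{1}] r6c4 has the single candidate 1 ⇒ r6c4=1.
Step 17. [r3c4∈{3}] nothing but 3 survives at r3c4, so r3c4=3.
Step 18. [r5c1∈{2}] r5c1's peers cover all but 2, so r5c1=2.
Step 19. [r4c5∈{1}] r4c5 has the single candidate 1, so r4c5=1.

Answer: 6 1 2 4 3 5 / 3 4 5 6 2 1 / 1 2 4 3 5 6 / 5 3 6 2 1 4 / 2 6 1 5 4 3 / 4 5 3 1 6 2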